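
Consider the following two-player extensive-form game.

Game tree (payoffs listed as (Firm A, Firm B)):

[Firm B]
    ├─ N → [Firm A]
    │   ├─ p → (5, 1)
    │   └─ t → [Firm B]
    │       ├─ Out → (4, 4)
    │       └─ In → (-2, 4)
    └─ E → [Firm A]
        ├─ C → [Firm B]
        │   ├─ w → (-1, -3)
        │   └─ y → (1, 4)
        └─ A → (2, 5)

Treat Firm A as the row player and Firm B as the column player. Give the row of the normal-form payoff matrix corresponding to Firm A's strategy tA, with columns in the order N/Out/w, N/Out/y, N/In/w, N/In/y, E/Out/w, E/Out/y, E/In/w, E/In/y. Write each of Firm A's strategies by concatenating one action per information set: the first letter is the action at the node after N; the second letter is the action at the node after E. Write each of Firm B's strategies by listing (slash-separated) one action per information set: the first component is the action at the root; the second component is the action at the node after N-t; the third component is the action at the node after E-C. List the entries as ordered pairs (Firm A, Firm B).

vs N/Out/w: Firm B plays N → Firm A plays t at [N] → Firm B plays Out at [N-t] → (4, 4)
vs N/Out/y: Firm B plays N → Firm A plays t at [N] → Firm B plays Out at [N-t] → (4, 4)
vs N/In/w: Firm B plays N → Firm A plays t at [N] → Firm B plays In at [N-t] → (-2, 4)
vs N/In/y: Firm B plays N → Firm A plays t at [N] → Firm B plays In at [N-t] → (-2, 4)
vs E/Out/w: Firm B plays E → Firm A plays A at [E] → (2, 5)
vs E/Out/y: Firm B plays E → Firm A plays A at [E] → (2, 5)
vs E/In/w: Firm B plays E → Firm A plays A at [E] → (2, 5)
vs E/In/y: Firm B plays E → Firm A plays A at [E] → (2, 5)

(4,4) (4,4) (-2,4) (-2,4) (2,5) (2,5) (2,5) (2,5)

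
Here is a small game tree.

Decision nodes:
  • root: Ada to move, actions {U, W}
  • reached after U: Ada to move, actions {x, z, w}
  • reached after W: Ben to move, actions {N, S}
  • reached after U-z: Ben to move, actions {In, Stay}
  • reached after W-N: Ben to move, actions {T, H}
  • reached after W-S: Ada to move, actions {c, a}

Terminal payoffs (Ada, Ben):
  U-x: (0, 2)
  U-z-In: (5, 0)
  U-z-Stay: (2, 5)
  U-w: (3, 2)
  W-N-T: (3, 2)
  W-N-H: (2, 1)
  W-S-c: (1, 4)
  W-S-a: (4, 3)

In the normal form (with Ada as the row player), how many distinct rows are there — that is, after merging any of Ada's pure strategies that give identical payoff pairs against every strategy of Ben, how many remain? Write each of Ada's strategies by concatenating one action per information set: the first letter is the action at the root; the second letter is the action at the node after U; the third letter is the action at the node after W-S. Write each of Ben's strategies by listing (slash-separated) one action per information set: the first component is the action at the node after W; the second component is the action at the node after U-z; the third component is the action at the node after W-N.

Ada has 12 pure strategies: Uxc, Uxa, Uzc, Uza, Uwc, Uwa, Wxc, Wxa, Wzc, Wza, Wwc, Wwa. Columns: N/In/T, N/In/H, N/Stay/T, N/Stay/H, S/In/T, S/In/H, S/Stay/T, S/Stay/H.
{Uxc, Uxa} → row (0,2) (0,2) (0,2) (0,2) (0,2) (0,2) (0,2) (0,2)
{Uzc, Uza} → row (5,0) (5,0) (2,5) (2,5) (5,0) (5,0) (2,5) (2,5)
{Uwc, Uwa} → row (3,2) (3,2) (3,2) (3,2) (3,2) (3,2) (3,2) (3,2)
{Wxc, Wzc, Wwc} → row (3,2) (2,1) (3,2) (2,1) (1,4) (1,4) (1,4) (1,4)
{Wxa, Wza, Wwa} → row (3,2) (2,1) (3,2) (2,1) (4,3) (4,3) (4,3) (4,3)
That's 5 distinct rows out of 12 strategies.

5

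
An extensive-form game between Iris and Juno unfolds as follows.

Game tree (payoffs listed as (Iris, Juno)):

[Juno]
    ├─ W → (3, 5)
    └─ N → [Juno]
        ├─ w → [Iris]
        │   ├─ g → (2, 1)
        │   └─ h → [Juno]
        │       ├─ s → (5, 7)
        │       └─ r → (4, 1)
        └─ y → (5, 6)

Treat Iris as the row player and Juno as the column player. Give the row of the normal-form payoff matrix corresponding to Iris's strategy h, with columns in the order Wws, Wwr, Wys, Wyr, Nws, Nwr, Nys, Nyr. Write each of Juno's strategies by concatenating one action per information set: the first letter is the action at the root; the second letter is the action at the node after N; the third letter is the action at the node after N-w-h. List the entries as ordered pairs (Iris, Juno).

(3,5) (3,5) (3,5) (3,5) (5,7) (4,1) (5,6) (5,6)

vs Wws: Juno plays W → (3, 5)
vs Wwr: Juno plays W → (3, 5)
vs Wys: Juno plays W → (3, 5)
vs Wyr: Juno plays W → (3, 5)
vs Nws: Juno plays N → Juno plays w at [N] → Iris plays h at [N-w] → Juno plays s at [N-w-h] → (5, 7)
vs Nwr: Juno plays N → Juno plays w at [N] → Iris plays h at [N-w] → Juno plays r at [N-w-h] → (4, 1)
vs Nys: Juno plays N → Juno plays y at [N] → (5, 6)
vs Nyr: Juno plays N → Juno plays y at [N] → (5, 6)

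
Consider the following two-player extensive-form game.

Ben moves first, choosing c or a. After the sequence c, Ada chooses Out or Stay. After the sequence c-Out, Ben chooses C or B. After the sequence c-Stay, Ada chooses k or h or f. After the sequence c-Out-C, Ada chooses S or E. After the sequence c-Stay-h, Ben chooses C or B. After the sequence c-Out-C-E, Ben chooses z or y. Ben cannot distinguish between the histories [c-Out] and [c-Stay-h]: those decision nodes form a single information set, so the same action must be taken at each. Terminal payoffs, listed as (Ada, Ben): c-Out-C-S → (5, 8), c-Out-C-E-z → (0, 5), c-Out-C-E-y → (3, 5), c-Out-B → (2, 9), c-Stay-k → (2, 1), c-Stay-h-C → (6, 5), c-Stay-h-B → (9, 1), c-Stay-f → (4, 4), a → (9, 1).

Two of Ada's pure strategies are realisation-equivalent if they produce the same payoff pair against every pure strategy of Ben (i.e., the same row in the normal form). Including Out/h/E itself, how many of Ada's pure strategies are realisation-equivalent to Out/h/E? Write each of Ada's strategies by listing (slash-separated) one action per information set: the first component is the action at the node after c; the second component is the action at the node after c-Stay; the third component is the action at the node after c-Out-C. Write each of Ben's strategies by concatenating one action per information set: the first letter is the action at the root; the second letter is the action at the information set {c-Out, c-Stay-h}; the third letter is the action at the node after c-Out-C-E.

Row for Out/h/E (columns cCz, cCy, cBz, cBy, aCz, aCy, aBz, aBy): (0,5) (3,5) (2,9) (2,9) (9,1) (9,1) (9,1) (9,1).
Under Out/h/E, Ada's choice at the node after c-Stay can never be reached regardless of what Ben does, so varying those choices leaves every outcome unchanged.
Holding the reachable choices fixed and varying the unreachable one freely already gives 3 equivalent strategies.
No other strategy reproduces this row, so those 3 are the full class: Out/k/E, Out/h/E, Out/f/E.

3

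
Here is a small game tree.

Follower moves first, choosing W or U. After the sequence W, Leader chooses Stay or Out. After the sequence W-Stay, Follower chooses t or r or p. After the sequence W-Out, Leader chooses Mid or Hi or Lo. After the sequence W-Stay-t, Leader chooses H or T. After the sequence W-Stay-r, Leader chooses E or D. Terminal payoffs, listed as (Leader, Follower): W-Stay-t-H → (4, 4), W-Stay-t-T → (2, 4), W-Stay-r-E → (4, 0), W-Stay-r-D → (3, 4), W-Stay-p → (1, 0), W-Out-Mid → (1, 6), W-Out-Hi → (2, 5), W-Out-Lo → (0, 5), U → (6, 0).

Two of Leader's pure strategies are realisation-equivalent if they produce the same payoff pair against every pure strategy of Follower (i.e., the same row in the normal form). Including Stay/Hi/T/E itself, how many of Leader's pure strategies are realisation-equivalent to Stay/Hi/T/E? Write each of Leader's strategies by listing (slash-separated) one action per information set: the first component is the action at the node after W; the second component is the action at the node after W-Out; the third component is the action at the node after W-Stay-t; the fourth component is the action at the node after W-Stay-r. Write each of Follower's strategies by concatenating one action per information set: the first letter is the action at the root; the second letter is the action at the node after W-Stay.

3

Row for Stay/Hi/T/E (columns Wt, Wr, Wp, Ut, Ur, Up): (2,4) (4,0) (1,0) (6,0) (6,0) (6,0).
Under Stay/Hi/T/E, Leader's choice at the node after W-Out can never be reached regardless of what Follower does, so varying those choices leaves every outcome unchanged.
Holding the reachable choices fixed and varying the unreachable one freely already gives 3 equivalent strategies.
No other strategy reproduces this row, so those 3 are the full class: Stay/Mid/T/E, Stay/Hi/T/E, Stay/Lo/T/E.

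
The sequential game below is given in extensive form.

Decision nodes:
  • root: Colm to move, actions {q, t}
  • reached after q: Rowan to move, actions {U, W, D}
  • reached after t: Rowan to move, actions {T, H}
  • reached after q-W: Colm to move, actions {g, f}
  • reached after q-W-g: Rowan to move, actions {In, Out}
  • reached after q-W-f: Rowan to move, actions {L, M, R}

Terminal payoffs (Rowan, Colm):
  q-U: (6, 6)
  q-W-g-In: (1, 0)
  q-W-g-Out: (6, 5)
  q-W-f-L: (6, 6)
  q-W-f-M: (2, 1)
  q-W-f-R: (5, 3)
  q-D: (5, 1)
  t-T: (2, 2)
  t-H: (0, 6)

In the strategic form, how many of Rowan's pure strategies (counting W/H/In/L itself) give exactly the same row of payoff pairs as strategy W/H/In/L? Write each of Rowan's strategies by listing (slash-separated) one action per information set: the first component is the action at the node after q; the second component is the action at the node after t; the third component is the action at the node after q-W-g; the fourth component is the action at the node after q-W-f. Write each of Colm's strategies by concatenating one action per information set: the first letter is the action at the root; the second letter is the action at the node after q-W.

Row for W/H/In/L (columns qg, qf, tg, tf): (1,0) (6,6) (0,6) (0,6).
Every one of Rowan's information sets is on the play path for some reply by Colm when Rowan follows W/H/In/L.
Changing the action at any of them therefore changes at least one column, so only W/H/In/L itself gives this row.

1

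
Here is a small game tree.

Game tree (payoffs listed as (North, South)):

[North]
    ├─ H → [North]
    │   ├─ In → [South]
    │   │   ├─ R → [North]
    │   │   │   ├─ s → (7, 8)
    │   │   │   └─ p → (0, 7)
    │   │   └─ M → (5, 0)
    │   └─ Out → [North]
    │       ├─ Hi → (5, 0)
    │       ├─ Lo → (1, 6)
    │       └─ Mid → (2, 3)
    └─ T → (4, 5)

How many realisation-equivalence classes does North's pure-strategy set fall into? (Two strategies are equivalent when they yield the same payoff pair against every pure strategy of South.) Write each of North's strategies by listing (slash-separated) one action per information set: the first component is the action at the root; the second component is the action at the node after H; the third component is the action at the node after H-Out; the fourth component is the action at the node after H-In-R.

North has 24 pure strategies: H/In/Hi/s, H/In/Hi/p, H/In/Lo/s, H/In/Lo/p, H/In/Mid/s, H/In/Mid/p, H/Out/Hi/s, H/Out/Hi/p, H/Out/Lo/s, H/Out/Lo/p, H/Out/Mid/s, H/Out/Mid/p, T/In/Hi/s, T/In/Hi/p, T/In/Lo/s, T/In/Lo/p, T/In/Mid/s, T/In/Mid/p, T/Out/Hi/s, T/Out/Hi/p, T/Out/Lo/s, T/Out/Lo/p, T/Out/Mid/s, T/Out/Mid/p. Columns: R, M.
{H/In/Hi/s, H/In/Lo/s, H/In/Mid/s} → row (7,8) (5,0)
{H/In/Hi/p, H/In/Lo/p, H/In/Mid/p} → row (0,7) (5,0)
{H/Out/Hi/s, H/Out/Hi/p} → row (5,0) (5,0)
{H/Out/Lo/s, H/Out/Lo/p} → row (1,6) (1,6)
{H/Out/Mid/s, H/Out/Mid/p} → row (2,3) (2,3)
{T/In/Hi/s, T/In/Hi/p, T/In/Lo/s, T/In/Lo/p, T/In/Mid/s, T/In/Mid/p, T/Out/Hi/s, T/Out/Hi/p, T/Out/Lo/s, T/Out/Lo/p, T/Out/Mid/s, T/Out/Mid/p} → row (4,5) (4,5)
That's 6 distinct rows out of 24 strategies.

6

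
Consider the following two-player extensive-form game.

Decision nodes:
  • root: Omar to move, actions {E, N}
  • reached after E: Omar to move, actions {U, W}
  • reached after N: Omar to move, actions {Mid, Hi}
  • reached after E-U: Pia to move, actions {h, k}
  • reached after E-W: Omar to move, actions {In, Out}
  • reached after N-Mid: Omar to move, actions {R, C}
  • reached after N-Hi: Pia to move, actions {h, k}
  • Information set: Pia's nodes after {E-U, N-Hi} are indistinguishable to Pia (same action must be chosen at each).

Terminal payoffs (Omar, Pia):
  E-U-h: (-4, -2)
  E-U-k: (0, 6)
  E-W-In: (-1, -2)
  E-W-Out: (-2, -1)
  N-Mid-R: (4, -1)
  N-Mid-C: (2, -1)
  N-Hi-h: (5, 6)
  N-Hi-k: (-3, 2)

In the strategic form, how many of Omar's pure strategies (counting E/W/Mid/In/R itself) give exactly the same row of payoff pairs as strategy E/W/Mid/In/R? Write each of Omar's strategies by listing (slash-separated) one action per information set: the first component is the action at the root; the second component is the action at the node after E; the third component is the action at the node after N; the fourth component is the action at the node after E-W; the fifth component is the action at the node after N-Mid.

Row for E/W/Mid/In/R (columns h, k): (-1,-2) (-1,-2).
Under E/W/Mid/In/R, Omar's choice at the node after N and at the node after N-Mid can never be reached regardless of what Pia does, so varying those choices leaves every outcome unchanged.
Holding the reachable choices fixed and varying the unreachable ones freely already gives 2 × 2 = 4 equivalent strategies.
No other strategy reproduces this row, so those 4 are the full class: E/W/Mid/In/R, E/W/Mid/In/C, E/W/Hi/In/R, E/W/Hi/In/C.

4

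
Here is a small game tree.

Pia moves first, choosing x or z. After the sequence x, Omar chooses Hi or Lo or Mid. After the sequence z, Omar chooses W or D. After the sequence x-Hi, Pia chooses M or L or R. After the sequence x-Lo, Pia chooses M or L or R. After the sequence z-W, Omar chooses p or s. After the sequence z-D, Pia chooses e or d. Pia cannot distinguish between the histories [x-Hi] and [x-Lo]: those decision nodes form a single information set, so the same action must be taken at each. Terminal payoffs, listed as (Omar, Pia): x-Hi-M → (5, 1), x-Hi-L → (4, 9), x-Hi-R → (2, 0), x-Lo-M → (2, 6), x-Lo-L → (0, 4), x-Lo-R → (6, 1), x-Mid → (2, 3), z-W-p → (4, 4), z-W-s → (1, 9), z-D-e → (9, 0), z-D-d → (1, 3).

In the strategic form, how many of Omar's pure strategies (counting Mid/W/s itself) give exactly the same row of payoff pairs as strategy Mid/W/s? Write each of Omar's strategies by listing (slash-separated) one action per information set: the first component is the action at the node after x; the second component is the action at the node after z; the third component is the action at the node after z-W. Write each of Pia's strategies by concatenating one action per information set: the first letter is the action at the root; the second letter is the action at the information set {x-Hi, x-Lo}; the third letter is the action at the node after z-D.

Row for Mid/W/s (columns xMe, xMd, xLe, xLd, xRe, xRd, zMe, zMd, zLe, zLd, zRe, zRd): (2,3) (2,3) (2,3) (2,3) (2,3) (2,3) (1,9) (1,9) (1,9) (1,9) (1,9) (1,9).
Every one of Omar's information sets is on the play path for some reply by Pia when Omar follows Mid/W/s.
Changing the action at any of them therefore changes at least one column, so only Mid/W/s itself gives this row.

1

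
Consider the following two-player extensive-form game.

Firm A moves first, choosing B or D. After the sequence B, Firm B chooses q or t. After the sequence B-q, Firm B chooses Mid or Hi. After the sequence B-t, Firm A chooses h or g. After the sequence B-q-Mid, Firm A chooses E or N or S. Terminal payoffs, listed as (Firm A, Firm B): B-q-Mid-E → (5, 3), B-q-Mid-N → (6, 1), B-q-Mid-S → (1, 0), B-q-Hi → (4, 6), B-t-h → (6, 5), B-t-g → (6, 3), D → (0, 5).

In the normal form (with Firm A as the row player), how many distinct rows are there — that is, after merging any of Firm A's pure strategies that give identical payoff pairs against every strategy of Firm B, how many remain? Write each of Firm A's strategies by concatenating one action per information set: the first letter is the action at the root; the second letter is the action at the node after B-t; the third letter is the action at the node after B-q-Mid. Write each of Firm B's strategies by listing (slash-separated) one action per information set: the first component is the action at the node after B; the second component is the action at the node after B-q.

Firm A has 12 pure strategies: BhE, BhN, BhS, BgE, BgN, BgS, DhE, DhN, DhS, DgE, DgN, DgS. Columns: q/Mid, q/Hi, t/Mid, t/Hi.
{BhE} → row (5,3) (4,6) (6,5) (6,5)
{BhN} → row (6,1) (4,6) (6,5) (6,5)
{BhS} → row (1,0) (4,6) (6,5) (6,5)
{BgE} → row (5,3) (4,6) (6,3) (6,3)
{BgN} → row (6,1) (4,6) (6,3) (6,3)
{BgS} → row (1,0) (4,6) (6,3) (6,3)
{DhE, DhN, DhS, DgE, DgN, DgS} → row (0,5) (0,5) (0,5) (0,5)
That's 7 distinct rows out of 12 strategies.

7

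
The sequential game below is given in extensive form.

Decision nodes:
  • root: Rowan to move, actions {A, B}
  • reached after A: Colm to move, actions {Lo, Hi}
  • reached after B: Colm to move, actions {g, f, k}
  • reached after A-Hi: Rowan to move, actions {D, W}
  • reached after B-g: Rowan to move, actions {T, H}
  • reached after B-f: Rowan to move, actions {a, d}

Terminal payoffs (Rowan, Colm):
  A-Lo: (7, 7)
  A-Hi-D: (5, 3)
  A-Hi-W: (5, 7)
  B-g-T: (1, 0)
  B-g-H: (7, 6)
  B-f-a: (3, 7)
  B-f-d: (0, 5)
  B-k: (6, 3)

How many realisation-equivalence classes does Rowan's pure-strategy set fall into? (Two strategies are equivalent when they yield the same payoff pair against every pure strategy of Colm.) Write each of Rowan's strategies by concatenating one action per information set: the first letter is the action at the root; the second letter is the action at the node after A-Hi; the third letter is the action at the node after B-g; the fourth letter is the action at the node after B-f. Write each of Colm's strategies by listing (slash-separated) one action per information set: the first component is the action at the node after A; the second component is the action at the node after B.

6

Rowan has 16 pure strategies: ADTa, ADTd, ADHa, ADHd, AWTa, AWTd, AWHa, AWHd, BDTa, BDTd, BDHa, BDHd, BWTa, BWTd, BWHa, BWHd. Columns: Lo/g, Lo/f, Lo/k, Hi/g, Hi/f, Hi/k.
{ADTa, ADTd, ADHa, ADHd} → row (7,7) (7,7) (7,7) (5,3) (5,3) (5,3)
{AWTa, AWTd, AWHa, AWHd} → row (7,7) (7,7) (7,7) (5,7) (5,7) (5,7)
{BDTa, BWTa} → row (1,0) (3,7) (6,3) (1,0) (3,7) (6,3)
{BDTd, BWTd} → row (1,0) (0,5) (6,3) (1,0) (0,5) (6,3)
{BDHa, BWHa} → row (7,6) (3,7) (6,3) (7,6) (3,7) (6,3)
{BDHd, BWHd} → row (7,6) (0,5) (6,3) (7,6) (0,5) (6,3)
That's 6 distinct rows out of 16 strategies.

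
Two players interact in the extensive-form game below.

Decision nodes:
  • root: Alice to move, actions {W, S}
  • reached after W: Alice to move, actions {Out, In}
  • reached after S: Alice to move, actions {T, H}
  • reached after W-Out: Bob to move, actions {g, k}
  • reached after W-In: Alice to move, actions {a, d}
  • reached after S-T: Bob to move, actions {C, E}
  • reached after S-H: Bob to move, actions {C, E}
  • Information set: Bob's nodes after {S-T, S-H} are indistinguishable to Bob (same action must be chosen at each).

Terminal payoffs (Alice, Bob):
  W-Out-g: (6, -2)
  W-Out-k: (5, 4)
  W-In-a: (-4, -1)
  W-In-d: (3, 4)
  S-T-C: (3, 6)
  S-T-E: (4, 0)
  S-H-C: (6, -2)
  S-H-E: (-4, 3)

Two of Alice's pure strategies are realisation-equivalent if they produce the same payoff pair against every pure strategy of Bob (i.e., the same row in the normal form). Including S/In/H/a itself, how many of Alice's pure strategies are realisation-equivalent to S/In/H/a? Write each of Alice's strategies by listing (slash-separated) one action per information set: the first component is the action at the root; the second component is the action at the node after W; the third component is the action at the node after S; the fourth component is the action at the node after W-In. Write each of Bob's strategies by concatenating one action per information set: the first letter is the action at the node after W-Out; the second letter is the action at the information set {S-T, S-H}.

Row for S/In/H/a (columns gC, gE, kC, kE): (6,-2) (-4,3) (6,-2) (-4,3).
Under S/In/H/a, Alice's choice at the node after W and at the node after W-In can never be reached regardless of what Bob does, so varying those choices leaves every outcome unchanged.
Holding the reachable choices fixed and varying the unreachable ones freely already gives 2 × 2 = 4 equivalent strategies.
No other strategy reproduces this row, so those 4 are the full class: S/Out/H/a, S/Out/H/d, S/In/H/a, S/In/H/d.

4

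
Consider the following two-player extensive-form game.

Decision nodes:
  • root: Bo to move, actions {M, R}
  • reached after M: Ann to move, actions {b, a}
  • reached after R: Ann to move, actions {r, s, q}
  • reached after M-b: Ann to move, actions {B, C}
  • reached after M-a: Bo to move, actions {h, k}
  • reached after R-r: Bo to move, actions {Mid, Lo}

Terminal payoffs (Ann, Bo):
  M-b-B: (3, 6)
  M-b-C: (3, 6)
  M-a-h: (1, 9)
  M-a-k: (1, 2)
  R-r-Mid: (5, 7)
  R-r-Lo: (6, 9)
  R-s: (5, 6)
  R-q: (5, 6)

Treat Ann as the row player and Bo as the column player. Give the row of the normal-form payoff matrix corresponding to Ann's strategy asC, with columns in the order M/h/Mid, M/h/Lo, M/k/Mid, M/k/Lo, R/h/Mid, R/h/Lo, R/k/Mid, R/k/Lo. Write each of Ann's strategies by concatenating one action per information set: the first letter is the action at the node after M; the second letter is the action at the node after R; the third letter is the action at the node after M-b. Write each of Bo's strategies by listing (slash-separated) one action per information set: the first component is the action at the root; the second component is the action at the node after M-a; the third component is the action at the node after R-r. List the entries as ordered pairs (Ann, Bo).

(1,9) (1,9) (1,2) (1,2) (5,6) (5,6) (5,6) (5,6)

vs M/h/Mid: Bo plays M → Ann plays a at [M] → Bo plays h at [M-a] → (1, 9)
vs M/h/Lo: Bo plays M → Ann plays a at [M] → Bo plays h at [M-a] → (1, 9)
vs M/k/Mid: Bo plays M → Ann plays a at [M] → Bo plays k at [M-a] → (1, 2)
vs M/k/Lo: Bo plays M → Ann plays a at [M] → Bo plays k at [M-a] → (1, 2)
vs R/h/Mid: Bo plays R → Ann plays s at [R] → (5, 6)
vs R/h/Lo: Bo plays R → Ann plays s at [R] → (5, 6)
vs R/k/Mid: Bo plays R → Ann plays s at [R] → (5, 6)
vs R/k/Lo: Bo plays R → Ann plays s at [R] → (5, 6)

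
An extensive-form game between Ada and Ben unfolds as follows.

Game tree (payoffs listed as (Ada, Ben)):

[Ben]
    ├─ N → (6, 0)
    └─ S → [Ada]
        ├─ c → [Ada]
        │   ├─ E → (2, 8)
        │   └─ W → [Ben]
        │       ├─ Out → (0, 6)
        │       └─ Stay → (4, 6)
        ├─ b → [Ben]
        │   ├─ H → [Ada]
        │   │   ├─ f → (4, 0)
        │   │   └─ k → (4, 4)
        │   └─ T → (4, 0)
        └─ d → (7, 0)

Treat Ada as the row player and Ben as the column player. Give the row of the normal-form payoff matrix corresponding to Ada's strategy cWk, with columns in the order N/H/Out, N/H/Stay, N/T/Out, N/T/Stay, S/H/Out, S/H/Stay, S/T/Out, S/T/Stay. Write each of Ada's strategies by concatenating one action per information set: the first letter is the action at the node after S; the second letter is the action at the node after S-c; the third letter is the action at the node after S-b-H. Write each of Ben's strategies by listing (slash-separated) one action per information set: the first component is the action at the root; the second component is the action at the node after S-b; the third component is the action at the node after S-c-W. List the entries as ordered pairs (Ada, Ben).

(6,0) (6,0) (6,0) (6,0) (0,6) (4,6) (0,6) (4,6)

vs N/H/Out: Ben plays N → (6, 0)
vs N/H/Stay: Ben plays N → (6, 0)
vs N/T/Out: Ben plays N → (6, 0)
vs N/T/Stay: Ben plays N → (6, 0)
vs S/H/Out: Ben plays S → Ada plays c at [S] → Ada plays W at [S-c] → Ben plays Out at [S-c-W] → (0, 6)
vs S/H/Stay: Ben plays S → Ada plays c at [S] → Ada plays W at [S-c] → Ben plays Stay at [S-c-W] → (4, 6)
vs S/T/Out: Ben plays S → Ada plays c at [S] → Ada plays W at [S-c] → Ben plays Out at [S-c-W] → (0, 6)
vs S/T/Stay: Ben plays S → Ada plays c at [S] → Ada plays W at [S-c] → Ben plays Stay at [S-c-W] → (4, 6)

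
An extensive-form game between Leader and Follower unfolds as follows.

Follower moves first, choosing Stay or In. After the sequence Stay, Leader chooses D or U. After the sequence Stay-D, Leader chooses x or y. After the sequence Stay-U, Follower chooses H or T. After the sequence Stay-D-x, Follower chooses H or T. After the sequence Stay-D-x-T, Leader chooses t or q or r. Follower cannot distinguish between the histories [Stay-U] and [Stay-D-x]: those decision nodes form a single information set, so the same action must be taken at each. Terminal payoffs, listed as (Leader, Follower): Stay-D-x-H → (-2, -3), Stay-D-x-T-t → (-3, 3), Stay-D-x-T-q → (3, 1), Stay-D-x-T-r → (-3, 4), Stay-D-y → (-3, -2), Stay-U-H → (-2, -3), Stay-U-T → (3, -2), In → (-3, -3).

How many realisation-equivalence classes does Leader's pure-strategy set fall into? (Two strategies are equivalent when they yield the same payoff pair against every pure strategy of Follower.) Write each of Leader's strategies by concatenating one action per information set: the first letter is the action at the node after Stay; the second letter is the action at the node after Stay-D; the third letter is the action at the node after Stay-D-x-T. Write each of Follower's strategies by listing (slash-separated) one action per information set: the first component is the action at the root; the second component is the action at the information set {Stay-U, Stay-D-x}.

5

Leader has 12 pure strategies: Dxt, Dxq, Dxr, Dyt, Dyq, Dyr, Uxt, Uxq, Uxr, Uyt, Uyq, Uyr. Columns: Stay/H, Stay/T, In/H, In/T.
{Dxt} → row (-2,-3) (-3,3) (-3,-3) (-3,-3)
{Dxq} → row (-2,-3) (3,1) (-3,-3) (-3,-3)
{Dxr} → row (-2,-3) (-3,4) (-3,-3) (-3,-3)
{Dyt, Dyq, Dyr} → row (-3,-2) (-3,-2) (-3,-3) (-3,-3)
{Uxt, Uxq, Uxr, Uyt, Uyq, Uyr} → row (-2,-3) (3,-2) (-3,-3) (-3,-3)
That's 5 distinct rows out of 12 strategies.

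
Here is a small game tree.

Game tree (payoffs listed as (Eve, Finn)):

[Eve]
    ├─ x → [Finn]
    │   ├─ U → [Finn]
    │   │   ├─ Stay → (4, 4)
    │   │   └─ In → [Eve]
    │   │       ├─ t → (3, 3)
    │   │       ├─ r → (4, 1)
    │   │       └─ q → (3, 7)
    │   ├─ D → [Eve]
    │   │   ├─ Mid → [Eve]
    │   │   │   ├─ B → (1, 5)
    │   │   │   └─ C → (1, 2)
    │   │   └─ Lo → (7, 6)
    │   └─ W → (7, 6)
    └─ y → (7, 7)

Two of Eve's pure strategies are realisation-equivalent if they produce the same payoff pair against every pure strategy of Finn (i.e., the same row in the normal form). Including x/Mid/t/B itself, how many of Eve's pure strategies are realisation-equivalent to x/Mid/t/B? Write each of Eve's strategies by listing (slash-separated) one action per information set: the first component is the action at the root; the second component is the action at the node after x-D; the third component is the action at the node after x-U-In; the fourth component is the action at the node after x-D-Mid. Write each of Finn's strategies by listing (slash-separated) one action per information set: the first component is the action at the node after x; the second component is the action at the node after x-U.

Row for x/Mid/t/B (columns U/Stay, U/In, D/Stay, D/In, W/Stay, W/In): (4,4) (3,3) (1,5) (1,5) (7,6) (7,6).
Every one of Eve's information sets is on the play path for some reply by Finn when Eve follows x/Mid/t/B.
Changing the action at any of them therefore changes at least one column, so only x/Mid/t/B itself gives this row.

1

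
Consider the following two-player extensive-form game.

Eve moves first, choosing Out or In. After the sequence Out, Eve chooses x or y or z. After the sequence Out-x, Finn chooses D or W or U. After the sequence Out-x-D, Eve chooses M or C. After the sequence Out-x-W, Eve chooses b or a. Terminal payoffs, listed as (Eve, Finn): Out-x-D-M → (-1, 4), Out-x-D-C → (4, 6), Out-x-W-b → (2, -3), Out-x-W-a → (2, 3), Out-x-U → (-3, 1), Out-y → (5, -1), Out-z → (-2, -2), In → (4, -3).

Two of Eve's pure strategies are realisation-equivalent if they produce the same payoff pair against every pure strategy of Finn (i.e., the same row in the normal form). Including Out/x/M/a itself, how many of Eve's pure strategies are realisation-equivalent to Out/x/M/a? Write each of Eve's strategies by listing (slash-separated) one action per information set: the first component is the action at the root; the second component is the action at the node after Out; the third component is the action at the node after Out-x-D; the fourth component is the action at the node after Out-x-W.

Row for Out/x/M/a (columns D, W, U): (-1,4) (2,3) (-3,1).
Every one of Eve's information sets is on the play path for some reply by Finn when Eve follows Out/x/M/a.
Changing the action at any of them therefore changes at least one column, so only Out/x/M/a itself gives this row.

1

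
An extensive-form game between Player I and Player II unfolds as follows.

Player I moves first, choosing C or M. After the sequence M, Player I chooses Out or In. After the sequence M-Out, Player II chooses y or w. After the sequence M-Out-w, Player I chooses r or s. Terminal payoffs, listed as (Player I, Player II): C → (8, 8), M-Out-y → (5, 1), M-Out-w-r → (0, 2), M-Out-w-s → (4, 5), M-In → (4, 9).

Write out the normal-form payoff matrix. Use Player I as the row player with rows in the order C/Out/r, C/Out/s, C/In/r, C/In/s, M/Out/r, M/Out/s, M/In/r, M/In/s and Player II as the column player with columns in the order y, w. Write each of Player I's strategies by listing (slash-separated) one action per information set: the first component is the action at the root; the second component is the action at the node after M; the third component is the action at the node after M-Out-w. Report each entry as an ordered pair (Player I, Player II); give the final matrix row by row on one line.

               y        w
C/Out/r    (8,8)    (8,8)
C/Out/s    (8,8)    (8,8)
 C/In/r    (8,8)    (8,8)
 C/In/s    (8,8)    (8,8)
M/Out/r    (5,1)    (0,2)
M/Out/s    (5,1)    (4,5)
 M/In/r    (4,9)    (4,9)
 M/In/s    (4,9)    (4,9)

C/Out/r: (8,8) (8,8) | C/Out/s: (8,8) (8,8) | C/In/r: (8,8) (8,8) | C/In/s: (8,8) (8,8) | M/Out/r: (5,1) (0,2) | M/Out/s: (5,1) (4,5) | M/In/r: (4,9) (4,9) | M/In/s: (4,9) (4,9)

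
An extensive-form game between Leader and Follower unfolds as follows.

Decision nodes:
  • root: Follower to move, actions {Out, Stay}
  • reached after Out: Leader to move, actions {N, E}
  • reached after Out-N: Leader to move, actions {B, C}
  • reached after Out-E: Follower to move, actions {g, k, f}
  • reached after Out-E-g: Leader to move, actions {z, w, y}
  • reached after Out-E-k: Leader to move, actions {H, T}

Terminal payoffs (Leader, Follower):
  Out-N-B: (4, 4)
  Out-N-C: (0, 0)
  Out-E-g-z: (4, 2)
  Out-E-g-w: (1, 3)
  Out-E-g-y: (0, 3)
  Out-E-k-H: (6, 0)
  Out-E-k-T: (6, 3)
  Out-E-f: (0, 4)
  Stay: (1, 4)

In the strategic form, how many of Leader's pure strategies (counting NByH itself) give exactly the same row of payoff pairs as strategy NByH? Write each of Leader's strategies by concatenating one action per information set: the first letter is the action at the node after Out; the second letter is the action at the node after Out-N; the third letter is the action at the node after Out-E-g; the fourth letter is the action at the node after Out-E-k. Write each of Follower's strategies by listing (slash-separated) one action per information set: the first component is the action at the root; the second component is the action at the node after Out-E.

Row for NByH (columns Out/g, Out/k, Out/f, Stay/g, Stay/k, Stay/f): (4,4) (4,4) (4,4) (1,4) (1,4) (1,4).
Under NByH, Leader's choice at the node after Out-E-g and at the node after Out-E-k can never be reached regardless of what Follower does, so varying those choices leaves every outcome unchanged.
Holding the reachable choices fixed and varying the unreachable ones freely already gives 3 × 2 = 6 equivalent strategies.
No other strategy reproduces this row, so those 6 are the full class: NBzH, NBzT, NBwH, NBwT, NByH, NByT.

6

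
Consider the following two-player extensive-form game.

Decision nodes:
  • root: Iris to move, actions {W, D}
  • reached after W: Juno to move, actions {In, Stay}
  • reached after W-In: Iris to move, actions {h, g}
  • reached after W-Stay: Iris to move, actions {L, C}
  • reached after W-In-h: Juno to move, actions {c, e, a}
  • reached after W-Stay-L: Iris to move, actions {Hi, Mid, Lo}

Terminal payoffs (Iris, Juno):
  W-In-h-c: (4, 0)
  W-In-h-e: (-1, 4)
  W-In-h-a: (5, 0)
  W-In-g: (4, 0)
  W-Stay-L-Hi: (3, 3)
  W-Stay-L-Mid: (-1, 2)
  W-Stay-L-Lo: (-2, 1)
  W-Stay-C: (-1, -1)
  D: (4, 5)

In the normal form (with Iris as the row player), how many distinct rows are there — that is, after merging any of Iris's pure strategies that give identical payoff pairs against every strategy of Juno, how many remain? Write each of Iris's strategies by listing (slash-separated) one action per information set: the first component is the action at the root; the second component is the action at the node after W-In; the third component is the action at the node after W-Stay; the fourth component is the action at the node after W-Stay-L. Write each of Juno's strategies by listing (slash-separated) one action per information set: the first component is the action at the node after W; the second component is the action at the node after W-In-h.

9

Iris has 24 pure strategies: W/h/L/Hi, W/h/L/Mid, W/h/L/Lo, W/h/C/Hi, W/h/C/Mid, W/h/C/Lo, W/g/L/Hi, W/g/L/Mid, W/g/L/Lo, W/g/C/Hi, W/g/C/Mid, W/g/C/Lo, D/h/L/Hi, D/h/L/Mid, D/h/L/Lo, D/h/C/Hi, D/h/C/Mid, D/h/C/Lo, D/g/L/Hi, D/g/L/Mid, D/g/L/Lo, D/g/C/Hi, D/g/C/Mid, D/g/C/Lo. Columns: In/c, In/e, In/a, Stay/c, Stay/e, Stay/a.
{W/h/L/Hi} → row (4,0) (-1,4) (5,0) (3,3) (3,3) (3,3)
{W/h/L/Mid} → row (4,0) (-1,4) (5,0) (-1,2) (-1,2) (-1,2)
{W/h/L/Lo} → row (4,0) (-1,4) (5,0) (-2,1) (-2,1) (-2,1)
{W/h/C/Hi, W/h/C/Mid, W/h/C/Lo} → row (4,0) (-1,4) (5,0) (-1,-1) (-1,-1) (-1,-1)
{W/g/L/Hi} → row (4,0) (4,0) (4,0) (3,3) (3,3) (3,3)
{W/g/L/Mid} → row (4,0) (4,0) (4,0) (-1,2) (-1,2) (-1,2)
{W/g/L/Lo} → row (4,0) (4,0) (4,0) (-2,1) (-2,1) (-2,1)
{W/g/C/Hi, W/g/C/Mid, W/g/C/Lo} → row (4,0) (4,0) (4,0) (-1,-1) (-1,-1) (-1,-1)
{D/h/L/Hi, D/h/L/Mid, D/h/L/Lo, D/h/C/Hi, D/h/C/Mid, D/h/C/Lo, D/g/L/Hi, D/g/L/Mid, D/g/L/Lo, D/g/C/Hi, D/g/C/Mid, D/g/C/Lo} → row (4,5) (4,5) (4,5) (4,5) (4,5) (4,5)
That's 9 distinct rows out of 24 strategies.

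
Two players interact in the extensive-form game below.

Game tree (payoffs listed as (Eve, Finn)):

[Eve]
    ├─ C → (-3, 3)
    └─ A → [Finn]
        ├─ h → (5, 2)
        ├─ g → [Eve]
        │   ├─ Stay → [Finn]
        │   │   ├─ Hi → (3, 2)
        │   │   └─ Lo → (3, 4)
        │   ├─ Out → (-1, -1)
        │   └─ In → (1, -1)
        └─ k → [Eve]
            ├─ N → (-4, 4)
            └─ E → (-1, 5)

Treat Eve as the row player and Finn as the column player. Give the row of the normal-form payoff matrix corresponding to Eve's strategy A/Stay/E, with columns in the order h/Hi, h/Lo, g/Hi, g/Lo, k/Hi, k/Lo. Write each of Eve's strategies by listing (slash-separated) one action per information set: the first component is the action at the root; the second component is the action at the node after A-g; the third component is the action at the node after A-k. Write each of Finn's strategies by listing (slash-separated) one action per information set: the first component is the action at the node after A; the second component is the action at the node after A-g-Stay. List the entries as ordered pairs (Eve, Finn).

(5,2) (5,2) (3,2) (3,4) (-1,5) (-1,5)

vs h/Hi: Eve plays A → Finn plays h at [A] → (5, 2)
vs h/Lo: Eve plays A → Finn plays h at [A] → (5, 2)
vs g/Hi: Eve plays A → Finn plays g at [A] → Eve plays Stay at [A-g] → Finn plays Hi at [A-g-Stay] → (3, 2)
vs g/Lo: Eve plays A → Finn plays g at [A] → Eve plays Stay at [A-g] → Finn plays Lo at [A-g-Stay] → (3, 4)
vs k/Hi: Eve plays A → Finn plays k at [A] → Eve plays E at [A-k] → (-1, 5)
vs k/Lo: Eve plays A → Finn plays k at [A] → Eve plays E at [A-k] → (-1, 5)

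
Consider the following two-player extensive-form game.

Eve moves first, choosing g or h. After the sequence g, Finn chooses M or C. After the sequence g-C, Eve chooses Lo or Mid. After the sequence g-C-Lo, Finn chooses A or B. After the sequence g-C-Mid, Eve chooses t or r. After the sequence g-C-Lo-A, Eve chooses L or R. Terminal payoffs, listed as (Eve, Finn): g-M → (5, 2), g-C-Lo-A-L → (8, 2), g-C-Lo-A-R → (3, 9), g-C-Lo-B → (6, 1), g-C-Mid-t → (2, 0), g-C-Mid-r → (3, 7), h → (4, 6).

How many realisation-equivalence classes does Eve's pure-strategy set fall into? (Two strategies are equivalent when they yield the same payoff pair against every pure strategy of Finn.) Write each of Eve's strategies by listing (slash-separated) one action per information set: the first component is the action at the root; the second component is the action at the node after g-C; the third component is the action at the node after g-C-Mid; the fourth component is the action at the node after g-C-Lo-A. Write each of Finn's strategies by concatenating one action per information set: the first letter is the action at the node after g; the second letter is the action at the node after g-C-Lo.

5

Eve has 16 pure strategies: g/Lo/t/L, g/Lo/t/R, g/Lo/r/L, g/Lo/r/R, g/Mid/t/L, g/Mid/t/R, g/Mid/r/L, g/Mid/r/R, h/Lo/t/L, h/Lo/t/R, h/Lo/r/L, h/Lo/r/R, h/Mid/t/L, h/Mid/t/R, h/Mid/r/L, h/Mid/r/R. Columns: MA, MB, CA, CB.
{g/Lo/t/L, g/Lo/r/L} → row (5,2) (5,2) (8,2) (6,1)
{g/Lo/t/R, g/Lo/r/R} → row (5,2) (5,2) (3,9) (6,1)
{g/Mid/t/L, g/Mid/t/R} → row (5,2) (5,2) (2,0) (2,0)
{g/Mid/r/L, g/Mid/r/R} → row (5,2) (5,2) (3,7) (3,7)
{h/Lo/t/L, h/Lo/t/R, h/Lo/r/L, h/Lo/r/R, h/Mid/t/L, h/Mid/t/R, h/Mid/r/L, h/Mid/r/R} → row (4,6) (4,6) (4,6) (4,6)
That's 5 distinct rows out of 16 strategies.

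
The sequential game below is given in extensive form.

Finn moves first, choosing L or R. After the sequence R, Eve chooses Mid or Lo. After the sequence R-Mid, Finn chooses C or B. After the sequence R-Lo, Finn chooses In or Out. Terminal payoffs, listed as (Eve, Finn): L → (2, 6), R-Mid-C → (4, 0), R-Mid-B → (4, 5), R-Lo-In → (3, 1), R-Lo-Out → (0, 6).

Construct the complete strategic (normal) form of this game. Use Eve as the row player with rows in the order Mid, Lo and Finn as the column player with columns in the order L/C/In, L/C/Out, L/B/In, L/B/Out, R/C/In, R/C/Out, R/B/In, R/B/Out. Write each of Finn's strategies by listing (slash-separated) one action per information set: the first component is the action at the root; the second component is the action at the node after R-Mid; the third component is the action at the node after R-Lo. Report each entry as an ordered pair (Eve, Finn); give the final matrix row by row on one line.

       L/C/In  L/C/Out   L/B/In  L/B/Out   R/C/In  R/C/Out   R/B/In  R/B/Out
 Mid    (2,6)    (2,6)    (2,6)    (2,6)    (4,0)    (4,0)    (4,5)    (4,5)
  Lo    (2,6)    (2,6)    (2,6)    (2,6)    (3,1)    (0,6)    (3,1)    (0,6)

Mid: (2,6) (2,6) (2,6) (2,6) (4,0) (4,0) (4,5) (4,5) | Lo: (2,6) (2,6) (2,6) (2,6) (3,1) (0,6) (3,1) (0,6)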